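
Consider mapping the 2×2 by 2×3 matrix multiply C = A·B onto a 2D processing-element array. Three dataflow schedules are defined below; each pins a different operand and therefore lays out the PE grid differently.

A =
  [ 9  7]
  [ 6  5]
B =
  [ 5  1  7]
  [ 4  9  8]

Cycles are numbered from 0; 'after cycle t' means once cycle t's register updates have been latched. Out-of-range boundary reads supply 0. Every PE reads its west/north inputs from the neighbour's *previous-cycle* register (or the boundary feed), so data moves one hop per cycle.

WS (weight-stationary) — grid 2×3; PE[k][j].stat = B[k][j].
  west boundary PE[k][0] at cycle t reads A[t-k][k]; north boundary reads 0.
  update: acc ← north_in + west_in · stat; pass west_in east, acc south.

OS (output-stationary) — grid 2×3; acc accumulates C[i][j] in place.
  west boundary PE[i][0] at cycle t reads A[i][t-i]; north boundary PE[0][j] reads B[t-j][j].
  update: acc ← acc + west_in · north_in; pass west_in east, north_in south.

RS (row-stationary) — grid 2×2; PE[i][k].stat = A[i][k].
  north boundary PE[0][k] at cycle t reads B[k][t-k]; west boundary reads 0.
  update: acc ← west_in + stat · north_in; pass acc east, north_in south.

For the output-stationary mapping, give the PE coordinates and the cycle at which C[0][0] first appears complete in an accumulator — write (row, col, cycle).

(row, col, cycle) = (0, 0, 1)

OS — PE[0][0] is where C[0][0] collects:
  @0  [0,0]  acc 45  |  →9  ↓5
  @1  [0,0]  acc 73  |  →7  ↓4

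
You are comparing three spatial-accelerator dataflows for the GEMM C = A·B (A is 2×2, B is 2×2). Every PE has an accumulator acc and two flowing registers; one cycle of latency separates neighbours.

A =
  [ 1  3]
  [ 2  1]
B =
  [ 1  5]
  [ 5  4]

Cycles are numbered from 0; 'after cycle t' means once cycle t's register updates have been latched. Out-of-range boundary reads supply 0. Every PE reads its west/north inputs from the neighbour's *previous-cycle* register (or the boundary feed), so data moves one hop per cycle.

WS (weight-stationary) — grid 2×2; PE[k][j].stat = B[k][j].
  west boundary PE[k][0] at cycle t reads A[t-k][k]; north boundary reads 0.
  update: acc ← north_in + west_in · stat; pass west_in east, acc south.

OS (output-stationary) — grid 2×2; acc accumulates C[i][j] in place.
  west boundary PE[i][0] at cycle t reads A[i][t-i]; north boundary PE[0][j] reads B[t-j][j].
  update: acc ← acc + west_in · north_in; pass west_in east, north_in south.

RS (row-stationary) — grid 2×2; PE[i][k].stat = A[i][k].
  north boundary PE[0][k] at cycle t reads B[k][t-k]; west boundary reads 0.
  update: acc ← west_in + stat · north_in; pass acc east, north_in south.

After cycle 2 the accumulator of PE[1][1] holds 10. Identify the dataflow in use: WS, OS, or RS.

WS [2×2] PE[1][1] across cycles:
  c0 r1c1: 0 / 0 / 0
  c1 r1c1: 0 / 0 / 0
  c2 r1c1: 17 / 3 / 17
OS [2×2] PE[1][1] across cycles:
  c0 r1c1: 0 / 0 / 0
  c1 r1c1: 0 / 0 / 0
  c2 r1c1: 10 / 2 / 5
RS [2×2] PE[1][1] across cycles:
  c0 r1c1: 0 / 0 / 0
  c1 r1c1: 0 / 0 / 0
  c2 r1c1: 7 / 7 / 5

dataflow = OS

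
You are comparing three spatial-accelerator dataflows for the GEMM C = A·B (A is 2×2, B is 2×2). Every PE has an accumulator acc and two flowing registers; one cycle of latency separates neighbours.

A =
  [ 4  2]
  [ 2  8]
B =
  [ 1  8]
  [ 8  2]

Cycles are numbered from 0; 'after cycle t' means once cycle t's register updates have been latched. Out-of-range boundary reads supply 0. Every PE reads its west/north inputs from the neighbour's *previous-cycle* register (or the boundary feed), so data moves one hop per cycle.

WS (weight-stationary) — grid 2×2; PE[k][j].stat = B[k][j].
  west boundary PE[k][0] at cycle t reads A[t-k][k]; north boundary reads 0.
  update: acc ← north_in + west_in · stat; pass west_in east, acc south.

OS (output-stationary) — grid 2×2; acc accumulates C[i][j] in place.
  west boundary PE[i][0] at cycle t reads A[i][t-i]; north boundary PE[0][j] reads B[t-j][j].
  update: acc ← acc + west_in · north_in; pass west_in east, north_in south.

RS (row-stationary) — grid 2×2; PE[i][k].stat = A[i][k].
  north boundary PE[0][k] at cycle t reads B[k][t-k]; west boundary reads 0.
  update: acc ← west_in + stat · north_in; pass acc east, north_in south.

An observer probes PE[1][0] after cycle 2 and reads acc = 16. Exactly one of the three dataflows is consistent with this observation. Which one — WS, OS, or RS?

dataflow = RS

WS [2×2] PE[1][0] across cycles:
  step 0 · PE1,0: acc=0; fwd→0 fwd↓0
  step 1 · PE1,0: acc=20; fwd→2 fwd↓20
  step 2 · PE1,0: acc=66; fwd→8 fwd↓66
OS [2×2] PE[1][0] across cycles:
  step 0 · PE1,0: acc=0; fwd→0 fwd↓0
  step 1 · PE1,0: acc=2; fwd→2 fwd↓1
  step 2 · PE1,0: acc=66; fwd→8 fwd↓8
RS [2×2] PE[1][0] across cycles:
  step 0 · PE1,0: acc=0; fwd→0 fwd↓0
  step 1 · PE1,0: acc=2; fwd→2 fwd↓1
  step 2 · PE1,0: acc=16; fwd→16 fwd↓8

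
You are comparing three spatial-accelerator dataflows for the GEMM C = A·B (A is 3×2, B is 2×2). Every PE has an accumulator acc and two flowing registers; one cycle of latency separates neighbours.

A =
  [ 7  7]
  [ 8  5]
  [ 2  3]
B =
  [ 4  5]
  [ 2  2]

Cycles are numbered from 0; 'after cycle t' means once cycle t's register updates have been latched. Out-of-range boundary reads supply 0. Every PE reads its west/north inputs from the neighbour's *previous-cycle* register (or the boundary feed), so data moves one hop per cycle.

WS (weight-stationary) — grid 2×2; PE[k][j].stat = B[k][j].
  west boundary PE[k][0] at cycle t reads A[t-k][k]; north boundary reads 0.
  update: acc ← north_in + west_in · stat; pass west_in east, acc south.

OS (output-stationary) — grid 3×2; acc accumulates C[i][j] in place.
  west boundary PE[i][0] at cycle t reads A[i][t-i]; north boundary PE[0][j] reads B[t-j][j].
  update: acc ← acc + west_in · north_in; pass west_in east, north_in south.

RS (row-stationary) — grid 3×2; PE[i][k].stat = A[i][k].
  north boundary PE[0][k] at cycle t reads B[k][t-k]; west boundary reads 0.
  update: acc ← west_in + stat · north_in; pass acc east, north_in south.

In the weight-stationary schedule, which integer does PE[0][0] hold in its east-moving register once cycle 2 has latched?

register = 2

WS (2×2). Following PE[0][0] plus its west/north inputs:
  t=0 PE[0][0]: acc=28 h=7 v=28
  t=1 PE[0][0]: acc=32 h=8 v=32
  t=2 PE[0][0]: acc=8 h=2 v=8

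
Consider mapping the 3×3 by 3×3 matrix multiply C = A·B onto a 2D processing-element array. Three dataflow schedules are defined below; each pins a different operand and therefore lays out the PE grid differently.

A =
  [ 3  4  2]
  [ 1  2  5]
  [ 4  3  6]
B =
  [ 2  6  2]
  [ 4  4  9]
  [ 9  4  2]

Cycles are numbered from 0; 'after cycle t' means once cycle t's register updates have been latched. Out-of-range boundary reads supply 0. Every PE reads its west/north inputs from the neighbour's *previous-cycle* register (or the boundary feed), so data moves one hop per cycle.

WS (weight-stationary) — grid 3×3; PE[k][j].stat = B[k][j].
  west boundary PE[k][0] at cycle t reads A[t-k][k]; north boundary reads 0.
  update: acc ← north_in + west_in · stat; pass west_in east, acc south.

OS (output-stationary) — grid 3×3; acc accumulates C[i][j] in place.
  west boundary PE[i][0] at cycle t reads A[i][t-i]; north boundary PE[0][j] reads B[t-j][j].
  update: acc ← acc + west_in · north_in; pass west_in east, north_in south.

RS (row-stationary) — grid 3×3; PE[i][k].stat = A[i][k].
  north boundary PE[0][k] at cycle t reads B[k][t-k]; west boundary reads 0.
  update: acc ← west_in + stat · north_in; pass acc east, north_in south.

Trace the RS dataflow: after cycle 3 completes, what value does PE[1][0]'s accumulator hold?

Tracing RS — 3×3 array, target PE[1][0]:
  after 0 — PE[0][0] acc=6, pass-E 6, pass-S 2
  after 0 — PE[1][0] acc=0, pass-E 0, pass-S 0
  after 1 — PE[0][0] acc=18, pass-E 18, pass-S 6
  after 1 — PE[1][0] acc=2, pass-E 2, pass-S 2
  after 2 — PE[0][0] acc=6, pass-E 6, pass-S 2
  after 2 — PE[1][0] acc=6, pass-E 6, pass-S 6
  after 3 — PE[0][0] acc=0, pass-E 0, pass-S 0
  after 3 — PE[1][0] acc=2, pass-E 2, pass-S 2

PE[1][0].acc = 2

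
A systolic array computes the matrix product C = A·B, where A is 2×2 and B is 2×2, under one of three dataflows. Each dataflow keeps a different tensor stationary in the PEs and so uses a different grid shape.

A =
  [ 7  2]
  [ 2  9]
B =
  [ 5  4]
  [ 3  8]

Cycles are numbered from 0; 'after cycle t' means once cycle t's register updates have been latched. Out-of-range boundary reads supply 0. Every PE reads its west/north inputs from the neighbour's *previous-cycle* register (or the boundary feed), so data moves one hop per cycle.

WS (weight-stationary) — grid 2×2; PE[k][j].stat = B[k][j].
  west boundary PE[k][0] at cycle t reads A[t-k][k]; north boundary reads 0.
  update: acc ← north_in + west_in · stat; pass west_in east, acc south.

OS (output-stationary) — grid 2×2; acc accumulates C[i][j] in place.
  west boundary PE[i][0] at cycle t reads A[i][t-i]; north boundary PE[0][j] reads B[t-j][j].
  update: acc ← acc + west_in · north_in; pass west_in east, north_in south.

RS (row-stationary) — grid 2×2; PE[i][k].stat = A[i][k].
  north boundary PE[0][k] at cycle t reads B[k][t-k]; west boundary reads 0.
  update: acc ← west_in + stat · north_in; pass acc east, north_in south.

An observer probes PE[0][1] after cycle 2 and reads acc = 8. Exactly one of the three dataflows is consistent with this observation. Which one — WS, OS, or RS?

WS (2×2 grid), PE[0][1]:
  cycle 0: PE[0][1] → acc 0, east 0, south 0
  cycle 1: PE[0][1] → acc 28, east 7, south 28
  cycle 2: PE[0][1] → acc 8, east 2, south 8
OS (2×2 grid), PE[0][1]:
  cycle 0: PE[0][1] → acc 0, east 0, south 0
  cycle 1: PE[0][1] → acc 28, east 7, south 4
  cycle 2: PE[0][1] → acc 44, east 2, south 8
RS (2×2 grid), PE[0][1]:
  cycle 0: PE[0][1] → acc 0, east 0, south 0
  cycle 1: PE[0][1] → acc 41, east 41, south 3
  cycle 2: PE[0][1] → acc 44, east 44, south 8

dataflow = WS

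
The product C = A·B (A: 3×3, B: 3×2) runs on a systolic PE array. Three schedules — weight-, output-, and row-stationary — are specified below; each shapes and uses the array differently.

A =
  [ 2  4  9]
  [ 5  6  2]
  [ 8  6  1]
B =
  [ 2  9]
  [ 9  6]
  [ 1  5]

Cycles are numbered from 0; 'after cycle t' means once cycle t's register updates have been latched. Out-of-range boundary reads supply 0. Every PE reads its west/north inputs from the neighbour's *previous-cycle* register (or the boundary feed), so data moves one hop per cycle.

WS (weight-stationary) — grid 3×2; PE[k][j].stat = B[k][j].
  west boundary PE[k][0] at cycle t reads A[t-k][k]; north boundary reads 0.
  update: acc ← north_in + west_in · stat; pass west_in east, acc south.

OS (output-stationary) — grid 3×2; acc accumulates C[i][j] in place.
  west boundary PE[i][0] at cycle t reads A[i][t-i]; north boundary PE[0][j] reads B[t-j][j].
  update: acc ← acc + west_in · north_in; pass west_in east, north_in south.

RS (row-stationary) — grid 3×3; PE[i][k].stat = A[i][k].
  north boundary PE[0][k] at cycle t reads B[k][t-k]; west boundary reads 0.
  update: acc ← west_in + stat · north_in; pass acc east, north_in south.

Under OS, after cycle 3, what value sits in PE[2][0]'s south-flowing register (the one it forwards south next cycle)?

register = 9

OS on a 3×2 grid — tracing PE[2][0] and its feeders:
  step 0 · PE1,0: acc=0; fwd→0 fwd↓0
  step 0 · PE2,0: acc=0; fwd→0 fwd↓0
  step 1 · PE1,0: acc=10; fwd→5 fwd↓2
  step 1 · PE2,0: acc=0; fwd→0 fwd↓0
  step 2 · PE1,0: acc=64; fwd→6 fwd↓9
  step 2 · PE2,0: acc=16; fwd→8 fwd↓2
  step 3 · PE1,0: acc=66; fwd→2 fwd↓1
  step 3 · PE2,0: acc=70; fwd→6 fwd↓9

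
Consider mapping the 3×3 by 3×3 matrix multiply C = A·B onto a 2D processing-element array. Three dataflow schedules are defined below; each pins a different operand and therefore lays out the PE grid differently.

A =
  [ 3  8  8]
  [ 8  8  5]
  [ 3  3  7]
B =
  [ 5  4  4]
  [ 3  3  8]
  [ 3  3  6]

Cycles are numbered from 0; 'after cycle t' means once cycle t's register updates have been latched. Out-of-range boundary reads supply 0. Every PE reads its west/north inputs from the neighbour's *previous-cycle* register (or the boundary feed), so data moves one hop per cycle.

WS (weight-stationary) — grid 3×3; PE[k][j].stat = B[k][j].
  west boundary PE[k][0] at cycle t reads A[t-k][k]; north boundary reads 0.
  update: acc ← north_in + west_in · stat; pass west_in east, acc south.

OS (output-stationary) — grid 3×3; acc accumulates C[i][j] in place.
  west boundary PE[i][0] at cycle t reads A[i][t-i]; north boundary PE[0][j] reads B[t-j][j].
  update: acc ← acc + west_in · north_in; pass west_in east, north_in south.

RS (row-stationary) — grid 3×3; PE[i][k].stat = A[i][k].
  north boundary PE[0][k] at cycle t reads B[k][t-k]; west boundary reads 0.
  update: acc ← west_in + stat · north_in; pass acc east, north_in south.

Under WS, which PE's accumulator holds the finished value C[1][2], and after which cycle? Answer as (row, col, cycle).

(row, col, cycle) = (2, 2, 5)

WS — PE[2][2] is where C[1][2] collects:
  after 0 — PE[2][2] acc=0, pass-E 0, pass-S 0
  after 1 — PE[2][2] acc=0, pass-E 0, pass-S 0
  after 2 — PE[2][2] acc=0, pass-E 0, pass-S 0
  after 3 — PE[2][2] acc=0, pass-E 0, pass-S 0
  after 4 — PE[2][2] acc=124, pass-E 8, pass-S 124
  after 5 — PE[2][2] acc=126, pass-E 5, pass-S 126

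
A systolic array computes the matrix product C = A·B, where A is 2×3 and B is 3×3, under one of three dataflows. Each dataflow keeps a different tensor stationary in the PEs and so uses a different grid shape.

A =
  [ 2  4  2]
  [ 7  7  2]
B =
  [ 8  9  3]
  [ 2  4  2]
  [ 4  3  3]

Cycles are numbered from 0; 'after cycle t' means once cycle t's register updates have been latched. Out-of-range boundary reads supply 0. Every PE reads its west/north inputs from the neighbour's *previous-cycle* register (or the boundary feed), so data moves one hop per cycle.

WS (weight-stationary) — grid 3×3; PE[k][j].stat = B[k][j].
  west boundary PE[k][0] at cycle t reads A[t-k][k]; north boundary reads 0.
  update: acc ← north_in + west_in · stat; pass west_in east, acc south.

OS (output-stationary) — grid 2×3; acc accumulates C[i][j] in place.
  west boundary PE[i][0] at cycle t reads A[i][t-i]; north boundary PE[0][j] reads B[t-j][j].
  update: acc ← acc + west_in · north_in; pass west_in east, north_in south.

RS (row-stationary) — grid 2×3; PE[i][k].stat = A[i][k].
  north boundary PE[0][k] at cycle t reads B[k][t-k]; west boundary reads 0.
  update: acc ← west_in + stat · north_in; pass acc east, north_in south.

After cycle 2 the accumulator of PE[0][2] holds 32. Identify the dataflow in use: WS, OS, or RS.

dataflow = RS

WS [3×3] PE[0][2] across cycles:
  after 0 — PE[0][2] acc=0, pass-E 0, pass-S 0
  after 1 — PE[0][2] acc=0, pass-E 0, pass-S 0
  after 2 — PE[0][2] acc=6, pass-E 2, pass-S 6
OS [2×3] PE[0][2] across cycles:
  after 0 — PE[0][2] acc=0, pass-E 0, pass-S 0
  after 1 — PE[0][2] acc=0, pass-E 0, pass-S 0
  after 2 — PE[0][2] acc=6, pass-E 2, pass-S 3
RS [2×3] PE[0][2] across cycles:
  after 0 — PE[0][2] acc=0, pass-E 0, pass-S 0
  after 1 — PE[0][2] acc=0, pass-E 0, pass-S 0
  after 2 — PE[0][2] acc=32, pass-E 32, pass-S 4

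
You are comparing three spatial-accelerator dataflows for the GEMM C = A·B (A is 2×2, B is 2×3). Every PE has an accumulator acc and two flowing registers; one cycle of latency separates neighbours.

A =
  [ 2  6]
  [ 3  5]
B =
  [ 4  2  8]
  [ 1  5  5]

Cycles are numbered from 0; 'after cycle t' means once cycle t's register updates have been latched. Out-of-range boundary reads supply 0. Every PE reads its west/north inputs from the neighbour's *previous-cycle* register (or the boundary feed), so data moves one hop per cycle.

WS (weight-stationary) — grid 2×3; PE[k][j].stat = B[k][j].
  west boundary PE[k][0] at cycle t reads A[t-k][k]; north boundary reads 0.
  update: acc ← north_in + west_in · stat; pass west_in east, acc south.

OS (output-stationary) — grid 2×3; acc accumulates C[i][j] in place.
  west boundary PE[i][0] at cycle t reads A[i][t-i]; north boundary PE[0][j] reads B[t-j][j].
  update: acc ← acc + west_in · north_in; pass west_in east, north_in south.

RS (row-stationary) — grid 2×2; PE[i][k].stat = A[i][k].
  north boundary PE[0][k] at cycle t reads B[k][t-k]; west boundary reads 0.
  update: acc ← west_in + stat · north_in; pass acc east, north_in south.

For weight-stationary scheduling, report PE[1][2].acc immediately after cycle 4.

PE[1][2].acc = 49

Tracing WS — 2×3 array, target PE[1][2]:
  c0 r0c2: 0 / 0 / 0
  c0 r1c1: 0 / 0 / 0
  c0 r1c2: 0 / 0 / 0
  c1 r0c2: 0 / 0 / 0
  c1 r1c1: 0 / 0 / 0
  c1 r1c2: 0 / 0 / 0
  c2 r0c2: 16 / 2 / 16
  c2 r1c1: 34 / 6 / 34
  c2 r1c2: 0 / 0 / 0
  c3 r0c2: 24 / 3 / 24
  c3 r1c1: 31 / 5 / 31
  c3 r1c2: 46 / 6 / 46
  c4 r0c2: 0 / 0 / 0
  c4 r1c1: 0 / 0 / 0
  c4 r1c2: 49 / 5 / 49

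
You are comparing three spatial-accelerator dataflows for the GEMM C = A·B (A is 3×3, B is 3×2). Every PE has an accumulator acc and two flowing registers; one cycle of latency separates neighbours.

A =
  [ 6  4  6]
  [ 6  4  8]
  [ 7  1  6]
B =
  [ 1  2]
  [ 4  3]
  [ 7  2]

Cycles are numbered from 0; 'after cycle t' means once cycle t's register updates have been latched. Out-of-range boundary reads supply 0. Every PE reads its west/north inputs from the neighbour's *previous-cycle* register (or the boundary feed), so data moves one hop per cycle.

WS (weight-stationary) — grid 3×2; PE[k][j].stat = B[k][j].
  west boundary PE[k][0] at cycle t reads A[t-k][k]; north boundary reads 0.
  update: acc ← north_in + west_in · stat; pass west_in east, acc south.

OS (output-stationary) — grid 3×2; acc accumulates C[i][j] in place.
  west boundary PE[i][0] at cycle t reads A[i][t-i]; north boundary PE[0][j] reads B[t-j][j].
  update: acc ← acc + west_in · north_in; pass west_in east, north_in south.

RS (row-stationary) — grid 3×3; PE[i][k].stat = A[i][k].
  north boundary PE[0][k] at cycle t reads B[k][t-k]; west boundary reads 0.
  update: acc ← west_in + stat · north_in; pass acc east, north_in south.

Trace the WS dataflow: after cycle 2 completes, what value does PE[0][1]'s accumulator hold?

WS (3×2). Following PE[0][1] plus its west/north inputs:
  c0 r0c0: 6 / 6 / 6
  c0 r0c1: 0 / 0 / 0
  c1 r0c0: 6 / 6 / 6
  c1 r0c1: 12 / 6 / 12
  c2 r0c0: 7 / 7 / 7
  c2 r0c1: 12 / 6 / 12

PE[0][1].acc = 12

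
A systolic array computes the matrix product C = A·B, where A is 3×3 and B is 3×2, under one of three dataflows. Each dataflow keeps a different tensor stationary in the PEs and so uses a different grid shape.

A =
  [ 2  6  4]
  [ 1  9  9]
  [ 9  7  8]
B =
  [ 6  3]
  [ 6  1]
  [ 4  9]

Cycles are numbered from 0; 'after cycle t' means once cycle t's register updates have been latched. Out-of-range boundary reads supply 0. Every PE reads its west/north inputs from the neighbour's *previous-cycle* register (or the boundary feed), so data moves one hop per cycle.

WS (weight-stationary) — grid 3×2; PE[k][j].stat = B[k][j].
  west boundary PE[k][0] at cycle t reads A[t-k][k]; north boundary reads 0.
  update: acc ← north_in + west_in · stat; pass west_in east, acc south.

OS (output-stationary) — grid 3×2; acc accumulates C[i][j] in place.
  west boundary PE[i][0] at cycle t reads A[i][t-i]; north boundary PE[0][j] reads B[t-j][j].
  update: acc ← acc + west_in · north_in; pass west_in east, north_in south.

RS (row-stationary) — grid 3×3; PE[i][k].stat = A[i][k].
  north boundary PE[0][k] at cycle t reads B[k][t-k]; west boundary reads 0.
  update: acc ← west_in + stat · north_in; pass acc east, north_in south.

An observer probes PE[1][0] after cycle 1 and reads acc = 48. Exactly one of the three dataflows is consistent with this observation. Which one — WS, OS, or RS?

Under WS (3×2), PE[1][0]:
  0: (1,0).acc=0  regs=<0,0>
  1: (1,0).acc=48  regs=<6,48>
Under OS (3×2), PE[1][0]:
  0: (1,0).acc=0  regs=<0,0>
  1: (1,0).acc=6  regs=<1,6>
Under RS (3×3), PE[1][0]:
  0: (1,0).acc=0  regs=<0,0>
  1: (1,0).acc=6  regs=<6,6>

dataflow = WS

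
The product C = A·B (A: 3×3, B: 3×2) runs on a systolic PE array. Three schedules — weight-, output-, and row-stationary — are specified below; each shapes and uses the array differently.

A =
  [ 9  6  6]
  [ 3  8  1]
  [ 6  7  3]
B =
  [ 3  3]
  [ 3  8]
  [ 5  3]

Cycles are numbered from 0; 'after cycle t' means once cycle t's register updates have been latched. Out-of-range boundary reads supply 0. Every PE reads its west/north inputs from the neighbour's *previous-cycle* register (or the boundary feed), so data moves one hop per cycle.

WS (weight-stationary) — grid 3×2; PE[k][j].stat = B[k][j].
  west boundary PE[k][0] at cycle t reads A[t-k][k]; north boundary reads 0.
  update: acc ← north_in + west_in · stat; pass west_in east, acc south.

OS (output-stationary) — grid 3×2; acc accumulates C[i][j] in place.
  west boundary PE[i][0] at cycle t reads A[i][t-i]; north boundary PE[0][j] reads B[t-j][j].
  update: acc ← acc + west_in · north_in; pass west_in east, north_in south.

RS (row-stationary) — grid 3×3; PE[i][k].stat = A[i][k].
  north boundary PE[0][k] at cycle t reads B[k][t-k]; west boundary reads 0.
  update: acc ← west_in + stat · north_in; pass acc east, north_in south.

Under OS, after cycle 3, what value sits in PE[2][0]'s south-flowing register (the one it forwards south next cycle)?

register = 3

OS (3×2). Following PE[2][0] plus its west/north inputs:
  cycle 0: PE[1][0] → acc 0, east 0, south 0
  cycle 0: PE[2][0] → acc 0, east 0, south 0
  cycle 1: PE[1][0] → acc 9, east 3, south 3
  cycle 1: PE[2][0] → acc 0, east 0, south 0
  cycle 2: PE[1][0] → acc 33, east 8, south 3
  cycle 2: PE[2][0] → acc 18, east 6, south 3
  cycle 3: PE[1][0] → acc 38, east 1, south 5
  cycle 3: PE[2][0] → acc 39, east 7, south 3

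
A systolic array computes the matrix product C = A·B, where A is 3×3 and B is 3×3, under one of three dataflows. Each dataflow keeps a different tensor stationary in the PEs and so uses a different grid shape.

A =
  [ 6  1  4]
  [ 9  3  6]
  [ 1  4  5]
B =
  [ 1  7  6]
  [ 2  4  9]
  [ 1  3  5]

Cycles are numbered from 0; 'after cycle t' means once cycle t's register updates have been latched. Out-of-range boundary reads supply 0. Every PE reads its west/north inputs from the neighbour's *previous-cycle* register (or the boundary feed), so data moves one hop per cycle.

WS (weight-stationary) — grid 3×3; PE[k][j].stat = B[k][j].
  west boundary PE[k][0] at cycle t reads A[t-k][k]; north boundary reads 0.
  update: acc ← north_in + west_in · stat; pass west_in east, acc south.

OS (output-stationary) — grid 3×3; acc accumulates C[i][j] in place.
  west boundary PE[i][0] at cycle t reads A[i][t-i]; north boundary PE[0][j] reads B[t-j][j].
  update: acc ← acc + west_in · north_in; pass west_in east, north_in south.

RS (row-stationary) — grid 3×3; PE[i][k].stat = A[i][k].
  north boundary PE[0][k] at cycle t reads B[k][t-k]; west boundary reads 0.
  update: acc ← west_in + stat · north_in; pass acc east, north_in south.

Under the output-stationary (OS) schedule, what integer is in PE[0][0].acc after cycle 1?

PE[0][0].acc = 8

OS (3×3). Following PE[0][0] plus its west/north inputs:
  after 0 — PE[0][0] acc=6, pass-E 6, pass-S 1
  after 1 — PE[0][0] acc=8, pass-E 1, pass-S 2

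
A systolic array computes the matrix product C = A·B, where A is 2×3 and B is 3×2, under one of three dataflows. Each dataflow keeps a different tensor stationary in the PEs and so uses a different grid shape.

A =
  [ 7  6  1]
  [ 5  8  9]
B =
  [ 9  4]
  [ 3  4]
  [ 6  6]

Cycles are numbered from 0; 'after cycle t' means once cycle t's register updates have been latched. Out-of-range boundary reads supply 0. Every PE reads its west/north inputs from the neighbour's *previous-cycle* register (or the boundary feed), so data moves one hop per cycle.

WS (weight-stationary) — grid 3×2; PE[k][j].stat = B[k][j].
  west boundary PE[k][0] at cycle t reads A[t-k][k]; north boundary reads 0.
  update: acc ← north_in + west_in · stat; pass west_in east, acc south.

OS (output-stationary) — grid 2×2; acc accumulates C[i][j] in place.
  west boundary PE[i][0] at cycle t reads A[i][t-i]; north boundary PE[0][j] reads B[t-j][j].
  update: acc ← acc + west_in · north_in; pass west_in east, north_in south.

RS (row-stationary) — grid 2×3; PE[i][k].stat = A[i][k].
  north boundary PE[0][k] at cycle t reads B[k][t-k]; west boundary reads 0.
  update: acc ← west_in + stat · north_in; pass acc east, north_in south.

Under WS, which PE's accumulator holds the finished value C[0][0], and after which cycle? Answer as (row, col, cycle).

(row, col, cycle) = (2, 0, 2)

WS — PE[2][0] is where C[0][0] collects:
  cycle 0: PE[2][0] → acc 0, east 0, south 0
  cycle 1: PE[2][0] → acc 0, east 0, south 0
  cycle 2: PE[2][0] → acc 87, east 1, south 87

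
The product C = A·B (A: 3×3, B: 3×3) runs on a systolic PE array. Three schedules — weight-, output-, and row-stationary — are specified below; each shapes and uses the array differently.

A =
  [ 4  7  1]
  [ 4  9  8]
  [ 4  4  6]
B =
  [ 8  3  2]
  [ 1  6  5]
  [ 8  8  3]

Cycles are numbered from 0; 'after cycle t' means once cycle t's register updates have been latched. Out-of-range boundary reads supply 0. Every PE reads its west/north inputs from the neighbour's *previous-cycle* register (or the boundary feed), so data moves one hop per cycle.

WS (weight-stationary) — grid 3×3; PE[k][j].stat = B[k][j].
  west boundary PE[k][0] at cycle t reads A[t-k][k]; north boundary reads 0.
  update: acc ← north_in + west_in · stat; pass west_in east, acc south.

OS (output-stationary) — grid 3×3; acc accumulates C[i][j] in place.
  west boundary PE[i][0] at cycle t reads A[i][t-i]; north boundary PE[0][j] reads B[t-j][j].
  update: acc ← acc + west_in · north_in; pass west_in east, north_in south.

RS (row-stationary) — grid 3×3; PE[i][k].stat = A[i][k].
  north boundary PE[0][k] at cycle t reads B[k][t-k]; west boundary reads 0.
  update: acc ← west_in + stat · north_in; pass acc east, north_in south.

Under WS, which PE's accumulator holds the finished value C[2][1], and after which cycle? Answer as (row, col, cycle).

WS — PE[2][1] is where C[2][1] collects:
  step 0 · PE2,1: acc=0; fwd→0 fwd↓0
  step 1 · PE2,1: acc=0; fwd→0 fwd↓0
  step 2 · PE2,1: acc=0; fwd→0 fwd↓0
  step 3 · PE2,1: acc=62; fwd→1 fwd↓62
  step 4 · PE2,1: acc=130; fwd→8 fwd↓130
  step 5 · PE2,1: acc=84; fwd→6 fwd↓84

(row, col, cycle) = (2, 1, 5)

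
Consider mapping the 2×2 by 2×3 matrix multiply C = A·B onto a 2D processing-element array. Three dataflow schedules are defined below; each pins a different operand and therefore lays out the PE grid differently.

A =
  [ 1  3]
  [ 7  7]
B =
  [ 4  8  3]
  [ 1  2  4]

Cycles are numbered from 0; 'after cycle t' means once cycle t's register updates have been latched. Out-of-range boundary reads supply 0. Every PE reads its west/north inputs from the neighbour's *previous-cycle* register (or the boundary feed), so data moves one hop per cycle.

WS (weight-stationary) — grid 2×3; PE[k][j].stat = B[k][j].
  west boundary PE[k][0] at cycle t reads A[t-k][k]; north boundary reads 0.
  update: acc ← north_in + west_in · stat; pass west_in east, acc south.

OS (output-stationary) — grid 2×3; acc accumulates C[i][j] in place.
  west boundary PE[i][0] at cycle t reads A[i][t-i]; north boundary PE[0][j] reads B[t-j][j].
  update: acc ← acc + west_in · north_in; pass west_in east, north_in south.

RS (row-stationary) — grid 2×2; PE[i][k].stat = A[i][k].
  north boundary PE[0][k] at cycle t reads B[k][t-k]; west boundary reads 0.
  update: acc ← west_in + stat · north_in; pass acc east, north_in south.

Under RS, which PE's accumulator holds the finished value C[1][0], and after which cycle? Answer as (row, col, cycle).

(row, col, cycle) = (1, 1, 2)

RS — PE[1][1] is where C[1][0] collects:
  after 0 — PE[1][1] acc=0, pass-E 0, pass-S 0
  after 1 — PE[1][1] acc=0, pass-E 0, pass-S 0
  after 2 — PE[1][1] acc=35, pass-E 35, pass-S 1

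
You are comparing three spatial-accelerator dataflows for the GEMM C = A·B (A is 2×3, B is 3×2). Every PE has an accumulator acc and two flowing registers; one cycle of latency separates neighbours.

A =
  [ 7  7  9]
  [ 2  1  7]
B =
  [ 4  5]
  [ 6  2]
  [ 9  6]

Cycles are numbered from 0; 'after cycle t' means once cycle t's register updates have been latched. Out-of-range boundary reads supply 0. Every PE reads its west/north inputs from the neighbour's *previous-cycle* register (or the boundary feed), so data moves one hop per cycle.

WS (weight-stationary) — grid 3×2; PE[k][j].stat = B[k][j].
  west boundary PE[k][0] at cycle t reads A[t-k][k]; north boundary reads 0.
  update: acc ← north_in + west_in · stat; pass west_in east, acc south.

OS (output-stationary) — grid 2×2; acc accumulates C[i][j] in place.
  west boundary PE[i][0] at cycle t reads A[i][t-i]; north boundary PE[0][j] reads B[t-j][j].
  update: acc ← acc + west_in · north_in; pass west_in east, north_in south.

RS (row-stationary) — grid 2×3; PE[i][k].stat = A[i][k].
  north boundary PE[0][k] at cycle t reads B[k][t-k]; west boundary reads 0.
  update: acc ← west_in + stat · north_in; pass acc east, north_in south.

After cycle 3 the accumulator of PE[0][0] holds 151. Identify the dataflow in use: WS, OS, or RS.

dataflow = OS

Under WS (3×2), PE[0][0]:
  step 0 · PE0,0: acc=28; fwd→7 fwd↓28
  step 1 · PE0,0: acc=8; fwd→2 fwd↓8
  step 2 · PE0,0: acc=0; fwd→0 fwd↓0
  step 3 · PE0,0: acc=0; fwd→0 fwd↓0
Under OS (2×2), PE[0][0]:
  step 0 · PE0,0: acc=28; fwd→7 fwd↓4
  step 1 · PE0,0: acc=70; fwd→7 fwd↓6
  step 2 · PE0,0: acc=151; fwd→9 fwd↓9
  step 3 · PE0,0: acc=151; fwd→0 fwd↓0
Under RS (2×3), PE[0][0]:
  step 0 · PE0,0: acc=28; fwd→28 fwd↓4
  step 1 · PE0,0: acc=35; fwd→35 fwd↓5
  step 2 · PE0,0: acc=0; fwd→0 fwd↓0
  step 3 · PE0,0: acc=0; fwd→0 fwd↓0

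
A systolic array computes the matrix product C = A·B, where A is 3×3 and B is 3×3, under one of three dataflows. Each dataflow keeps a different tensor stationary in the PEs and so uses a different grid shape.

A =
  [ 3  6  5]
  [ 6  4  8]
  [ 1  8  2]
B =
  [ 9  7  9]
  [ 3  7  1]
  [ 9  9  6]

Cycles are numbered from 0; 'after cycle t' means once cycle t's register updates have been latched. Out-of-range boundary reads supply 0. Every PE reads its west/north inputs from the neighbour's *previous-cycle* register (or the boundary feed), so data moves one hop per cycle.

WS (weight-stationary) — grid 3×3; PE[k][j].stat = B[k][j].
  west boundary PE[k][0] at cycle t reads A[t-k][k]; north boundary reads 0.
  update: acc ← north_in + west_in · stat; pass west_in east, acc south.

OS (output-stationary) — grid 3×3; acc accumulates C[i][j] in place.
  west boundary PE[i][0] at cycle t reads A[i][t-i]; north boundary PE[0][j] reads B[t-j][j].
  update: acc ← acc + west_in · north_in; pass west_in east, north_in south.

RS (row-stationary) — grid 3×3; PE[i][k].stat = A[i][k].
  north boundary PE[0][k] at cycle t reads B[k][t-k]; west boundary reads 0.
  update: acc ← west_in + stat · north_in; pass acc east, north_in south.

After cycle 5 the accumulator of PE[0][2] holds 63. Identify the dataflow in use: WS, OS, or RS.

WS [3×3] PE[0][2] across cycles:
  step 0 · PE0,2: acc=0; fwd→0 fwd↓0
  step 1 · PE0,2: acc=0; fwd→0 fwd↓0
  step 2 · PE0,2: acc=27; fwd→3 fwd↓27
  step 3 · PE0,2: acc=54; fwd→6 fwd↓54
  step 4 · PE0,2: acc=9; fwd→1 fwd↓9
  step 5 · PE0,2: acc=0; fwd→0 fwd↓0
OS [3×3] PE[0][2] across cycles:
  step 0 · PE0,2: acc=0; fwd→0 fwd↓0
  step 1 · PE0,2: acc=0; fwd→0 fwd↓0
  step 2 · PE0,2: acc=27; fwd→3 fwd↓9
  step 3 · PE0,2: acc=33; fwd→6 fwd↓1
  step 4 · PE0,2: acc=63; fwd→5 fwd↓6
  step 5 · PE0,2: acc=63; fwd→0 fwd↓0
RS [3×3] PE[0][2] across cycles:
  step 0 · PE0,2: acc=0; fwd→0 fwd↓0
  step 1 · PE0,2: acc=0; fwd→0 fwd↓0
  step 2 · PE0,2: acc=90; fwd→90 fwd↓9
  step 3 · PE0,2: acc=108; fwd→108 fwd↓9
  step 4 · PE0,2: acc=63; fwd→63 fwd↓6
  step 5 · PE0,2: acc=0; fwd→0 fwd↓0

dataflow = OS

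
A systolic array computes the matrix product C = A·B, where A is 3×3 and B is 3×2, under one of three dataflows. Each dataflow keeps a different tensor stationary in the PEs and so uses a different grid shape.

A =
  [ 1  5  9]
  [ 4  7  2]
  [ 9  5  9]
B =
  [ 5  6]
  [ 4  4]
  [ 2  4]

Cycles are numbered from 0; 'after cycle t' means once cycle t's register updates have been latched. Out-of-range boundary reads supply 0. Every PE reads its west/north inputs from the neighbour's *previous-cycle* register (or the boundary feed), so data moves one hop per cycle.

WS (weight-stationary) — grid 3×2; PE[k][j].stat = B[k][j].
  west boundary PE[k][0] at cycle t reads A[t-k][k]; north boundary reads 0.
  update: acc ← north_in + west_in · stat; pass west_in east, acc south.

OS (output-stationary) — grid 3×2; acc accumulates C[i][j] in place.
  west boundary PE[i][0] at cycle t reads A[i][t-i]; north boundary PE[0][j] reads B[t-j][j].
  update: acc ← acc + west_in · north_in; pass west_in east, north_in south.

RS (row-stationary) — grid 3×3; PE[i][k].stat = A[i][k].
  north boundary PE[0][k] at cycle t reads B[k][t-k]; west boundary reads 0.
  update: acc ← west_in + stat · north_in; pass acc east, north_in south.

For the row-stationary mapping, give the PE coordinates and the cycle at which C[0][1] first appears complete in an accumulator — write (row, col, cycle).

(row, col, cycle) = (0, 2, 3)

RS: C[0][1] accumulates in PE[0][2]:
  [0] (0,2) acc=0 (h:0 v:0)
  [1] (0,2) acc=0 (h:0 v:0)
  [2] (0,2) acc=43 (h:43 v:2)
  [3] (0,2) acc=62 (h:62 v:4)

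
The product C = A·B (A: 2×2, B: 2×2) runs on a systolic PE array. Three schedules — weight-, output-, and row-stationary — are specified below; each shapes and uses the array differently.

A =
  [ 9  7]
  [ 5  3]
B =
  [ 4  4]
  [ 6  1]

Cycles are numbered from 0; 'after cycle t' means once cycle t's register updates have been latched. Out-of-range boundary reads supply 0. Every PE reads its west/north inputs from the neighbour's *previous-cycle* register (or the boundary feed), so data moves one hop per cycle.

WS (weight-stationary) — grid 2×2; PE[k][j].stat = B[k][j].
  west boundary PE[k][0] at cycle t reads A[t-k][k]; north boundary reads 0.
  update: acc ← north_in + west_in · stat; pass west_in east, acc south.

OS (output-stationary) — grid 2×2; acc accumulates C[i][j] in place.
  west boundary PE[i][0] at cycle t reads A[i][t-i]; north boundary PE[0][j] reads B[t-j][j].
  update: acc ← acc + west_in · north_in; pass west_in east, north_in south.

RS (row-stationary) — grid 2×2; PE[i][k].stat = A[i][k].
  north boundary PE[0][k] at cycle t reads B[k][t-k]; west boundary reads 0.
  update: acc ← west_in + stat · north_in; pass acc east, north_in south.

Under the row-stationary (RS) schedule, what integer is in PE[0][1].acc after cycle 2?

RS 2×2: PE[0][1] cycle-by-cycle (with neighbour feeds):
  cycle 0: PE[0][0] → acc 36, east 36, south 4
  cycle 0: PE[0][1] → acc 0, east 0, south 0
  cycle 1: PE[0][0] → acc 36, east 36, south 4
  cycle 1: PE[0][1] → acc 78, east 78, south 6
  cycle 2: PE[0][0] → acc 0, east 0, south 0
  cycle 2: PE[0][1] → acc 43, east 43, south 1

PE[0][1].acc = 43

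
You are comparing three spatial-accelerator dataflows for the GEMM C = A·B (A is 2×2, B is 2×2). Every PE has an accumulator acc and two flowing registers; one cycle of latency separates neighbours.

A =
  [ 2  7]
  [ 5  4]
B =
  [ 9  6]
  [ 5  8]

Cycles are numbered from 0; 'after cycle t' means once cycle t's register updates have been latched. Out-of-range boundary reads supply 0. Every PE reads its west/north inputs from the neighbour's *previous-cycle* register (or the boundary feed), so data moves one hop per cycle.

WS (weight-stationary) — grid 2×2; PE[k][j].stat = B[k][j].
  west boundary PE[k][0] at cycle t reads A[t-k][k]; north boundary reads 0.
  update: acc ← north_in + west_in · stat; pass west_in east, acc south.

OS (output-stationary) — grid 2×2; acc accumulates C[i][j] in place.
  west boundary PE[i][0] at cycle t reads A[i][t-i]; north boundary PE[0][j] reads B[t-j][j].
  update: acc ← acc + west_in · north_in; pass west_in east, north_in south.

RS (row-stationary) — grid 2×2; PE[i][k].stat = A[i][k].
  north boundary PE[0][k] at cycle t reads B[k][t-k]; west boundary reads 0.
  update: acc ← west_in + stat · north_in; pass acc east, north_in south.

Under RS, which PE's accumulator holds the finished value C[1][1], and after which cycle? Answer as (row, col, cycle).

(row, col, cycle) = (1, 1, 3)

RS: C[1][1] accumulates in PE[1][1]:
  step 0 · PE1,1: acc=0; fwd→0 fwd↓0
  step 1 · PE1,1: acc=0; fwd→0 fwd↓0
  step 2 · PE1,1: acc=65; fwd→65 fwd↓5
  step 3 · PE1,1: acc=62; fwd→62 fwd↓8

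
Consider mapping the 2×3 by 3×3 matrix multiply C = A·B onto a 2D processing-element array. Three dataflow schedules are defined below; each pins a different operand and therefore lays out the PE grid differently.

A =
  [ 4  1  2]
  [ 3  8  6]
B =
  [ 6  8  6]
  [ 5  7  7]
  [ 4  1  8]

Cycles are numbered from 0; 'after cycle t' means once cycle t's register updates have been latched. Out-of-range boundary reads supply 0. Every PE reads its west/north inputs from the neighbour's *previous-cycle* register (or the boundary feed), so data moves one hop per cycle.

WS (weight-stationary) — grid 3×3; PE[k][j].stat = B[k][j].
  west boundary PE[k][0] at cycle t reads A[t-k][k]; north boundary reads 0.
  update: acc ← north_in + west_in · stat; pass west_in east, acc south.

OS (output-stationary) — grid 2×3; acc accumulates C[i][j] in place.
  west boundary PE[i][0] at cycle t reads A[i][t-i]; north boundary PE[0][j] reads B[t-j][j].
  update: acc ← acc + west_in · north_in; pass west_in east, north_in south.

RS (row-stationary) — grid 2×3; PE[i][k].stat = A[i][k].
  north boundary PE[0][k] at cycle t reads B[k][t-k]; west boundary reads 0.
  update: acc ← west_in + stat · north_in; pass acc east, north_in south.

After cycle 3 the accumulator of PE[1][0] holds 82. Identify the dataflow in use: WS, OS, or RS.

dataflow = OS

Under WS (3×3), PE[1][0]:
  cycle 0: PE[1][0] → acc 0, east 0, south 0
  cycle 1: PE[1][0] → acc 29, east 1, south 29
  cycle 2: PE[1][0] → acc 58, east 8, south 58
  cycle 3: PE[1][0] → acc 0, east 0, south 0
Under OS (2×3), PE[1][0]:
  cycle 0: PE[1][0] → acc 0, east 0, south 0
  cycle 1: PE[1][0] → acc 18, east 3, south 6
  cycle 2: PE[1][0] → acc 58, east 8, south 5
  cycle 3: PE[1][0] → acc 82, east 6, south 4
Under RS (2×3), PE[1][0]:
  cycle 0: PE[1][0] → acc 0, east 0, south 0
  cycle 1: PE[1][0] → acc 18, east 18, south 6
  cycle 2: PE[1][0] → acc 24, east 24, south 8
  cycle 3: PE[1][0] → acc 18, east 18, south 6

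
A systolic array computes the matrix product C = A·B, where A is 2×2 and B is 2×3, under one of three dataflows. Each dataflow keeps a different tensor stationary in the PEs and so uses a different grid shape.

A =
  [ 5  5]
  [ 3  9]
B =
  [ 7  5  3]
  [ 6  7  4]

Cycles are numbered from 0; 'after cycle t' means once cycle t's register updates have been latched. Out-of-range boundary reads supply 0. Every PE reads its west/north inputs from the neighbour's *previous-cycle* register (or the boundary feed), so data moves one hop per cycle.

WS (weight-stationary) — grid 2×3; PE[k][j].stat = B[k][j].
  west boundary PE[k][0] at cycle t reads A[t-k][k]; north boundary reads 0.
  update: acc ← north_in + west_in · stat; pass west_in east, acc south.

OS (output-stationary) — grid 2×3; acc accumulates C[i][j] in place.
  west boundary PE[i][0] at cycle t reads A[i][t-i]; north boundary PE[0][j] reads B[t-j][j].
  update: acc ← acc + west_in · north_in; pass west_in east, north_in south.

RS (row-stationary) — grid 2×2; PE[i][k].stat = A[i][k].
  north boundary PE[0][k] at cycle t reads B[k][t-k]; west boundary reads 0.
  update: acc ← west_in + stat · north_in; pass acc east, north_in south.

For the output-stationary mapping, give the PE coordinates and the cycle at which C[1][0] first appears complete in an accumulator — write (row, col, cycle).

(row, col, cycle) = (1, 0, 2)

Under OS, C[1][0] lands at PE[1][0]:
  c0 r1c0: 0 / 0 / 0
  c1 r1c0: 21 / 3 / 7
  c2 r1c0: 75 / 9 / 6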